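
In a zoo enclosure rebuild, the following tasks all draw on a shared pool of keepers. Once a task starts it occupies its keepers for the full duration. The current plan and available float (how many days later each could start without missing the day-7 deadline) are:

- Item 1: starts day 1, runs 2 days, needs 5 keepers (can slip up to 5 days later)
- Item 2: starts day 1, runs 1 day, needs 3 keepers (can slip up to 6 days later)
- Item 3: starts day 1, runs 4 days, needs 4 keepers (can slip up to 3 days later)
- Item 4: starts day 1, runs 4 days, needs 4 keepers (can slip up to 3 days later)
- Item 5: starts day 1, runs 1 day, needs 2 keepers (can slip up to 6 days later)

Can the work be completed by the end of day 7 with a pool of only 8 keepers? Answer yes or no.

Schedule Item 1@1, Item 2@1, Item 3@3, Item 4@3, Item 5@2: d1:8  d2:7  d3:8  d4:8  d5:8  d6:8  d7:0 — peak 8 ≤ 8.

yes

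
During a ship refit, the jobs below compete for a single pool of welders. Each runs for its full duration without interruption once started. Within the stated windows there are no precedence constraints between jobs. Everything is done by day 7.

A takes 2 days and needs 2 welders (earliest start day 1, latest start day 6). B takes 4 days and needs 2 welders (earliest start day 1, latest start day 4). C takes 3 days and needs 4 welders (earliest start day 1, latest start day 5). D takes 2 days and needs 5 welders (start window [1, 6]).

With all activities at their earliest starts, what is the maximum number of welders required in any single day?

Early-start schedule: A@1, B@1, C@1, D@1.
Load per day: day 1: 13, day 2: 13, day 3: 6, day 4: 2, day 5: 0, day 6: 0, day 7: 0.
Peak is 13.

13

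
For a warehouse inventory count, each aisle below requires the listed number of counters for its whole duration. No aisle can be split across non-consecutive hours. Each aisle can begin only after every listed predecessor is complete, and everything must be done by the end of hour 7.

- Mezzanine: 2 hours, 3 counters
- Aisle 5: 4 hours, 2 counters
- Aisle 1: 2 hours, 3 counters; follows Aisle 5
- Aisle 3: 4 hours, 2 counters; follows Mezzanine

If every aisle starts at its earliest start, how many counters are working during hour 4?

At early start, hour 4 has: Aisle 5, Aisle 3.
Demand: 2 + 2 = 4.

4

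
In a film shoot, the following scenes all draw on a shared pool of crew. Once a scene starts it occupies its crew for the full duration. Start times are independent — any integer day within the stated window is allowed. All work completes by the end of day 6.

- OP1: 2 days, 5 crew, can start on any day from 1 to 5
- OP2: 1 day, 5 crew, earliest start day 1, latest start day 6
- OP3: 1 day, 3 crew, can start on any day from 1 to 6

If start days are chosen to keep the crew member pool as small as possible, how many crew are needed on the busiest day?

Early-start (OP1@1, OP2@1, OP3@1) gives peak 13: d1:13  d2:5  d3:0  d4:0  d5:0  d6:0.
Shift OP2→3, OP3→4.
Schedule OP1@1, OP2@3, OP3@4: d1:5  d2:5  d3:5  d4:3  d5:0  d6:0 — peak 5.

5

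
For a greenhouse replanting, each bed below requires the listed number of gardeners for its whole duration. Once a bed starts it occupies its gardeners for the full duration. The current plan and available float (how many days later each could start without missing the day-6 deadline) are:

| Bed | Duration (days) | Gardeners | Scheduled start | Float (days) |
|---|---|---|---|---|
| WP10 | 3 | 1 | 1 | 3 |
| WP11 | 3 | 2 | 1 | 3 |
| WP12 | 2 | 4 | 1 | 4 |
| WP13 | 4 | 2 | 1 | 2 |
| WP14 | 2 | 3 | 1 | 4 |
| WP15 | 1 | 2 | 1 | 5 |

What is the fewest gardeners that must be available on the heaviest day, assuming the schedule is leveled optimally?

Early-start (WP10@1, WP11@1, WP12@1, WP13@1, WP14@1, WP15@1) gives peak 14: d1:14  d2:12  d3:5  d4:2  d5:0  d6:0.
Shift WP12→4, WP13→3, WP15→6.
Schedule WP10@1, WP11@1, WP12@4, WP13@3, WP14@1, WP15@6: d1:6  d2:6  d3:5  d4:6  d5:6  d6:4 — peak 6.
Total gardener-days = 33 over 6 days ⇒ peak ≥ ⌈33/6⌉ = 6, so 6 is optimal.

6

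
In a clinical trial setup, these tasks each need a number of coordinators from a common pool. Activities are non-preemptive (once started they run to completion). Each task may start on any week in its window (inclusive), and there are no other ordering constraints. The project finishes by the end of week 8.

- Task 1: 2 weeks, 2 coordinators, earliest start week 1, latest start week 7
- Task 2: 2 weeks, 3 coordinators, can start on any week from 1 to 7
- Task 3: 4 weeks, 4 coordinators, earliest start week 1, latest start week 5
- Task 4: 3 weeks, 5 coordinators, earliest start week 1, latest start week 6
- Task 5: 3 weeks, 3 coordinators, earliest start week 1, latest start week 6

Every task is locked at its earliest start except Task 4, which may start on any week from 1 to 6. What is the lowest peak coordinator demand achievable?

Task 4@1: w1:17  w2:17  w3:12  w4:4  w5:0  w6:0  w7:0  w8:0 → peak 17
Task 4@2: w1:12  w2:17  w3:12  w4:9  w5:0  w6:0  w7:0  w8:0 → peak 17
Task 4@3: w1:12  w2:12  w3:12  w4:9  w5:5  w6:0  w7:0  w8:0 → peak 12
Task 4@4: w1:12  w2:12  w3:7  w4:9  w5:5  w6:5  w7:0  w8:0 → peak 12
Task 4@5: w1:12  w2:12  w3:7  w4:4  w5:5  w6:5  w7:5  w8:0 → peak 12
Task 4@6: w1:12  w2:12  w3:7  w4:4  w5:0  w6:5  w7:5  w8:5 → peak 12
Best is Task 4@3, peak 12.

12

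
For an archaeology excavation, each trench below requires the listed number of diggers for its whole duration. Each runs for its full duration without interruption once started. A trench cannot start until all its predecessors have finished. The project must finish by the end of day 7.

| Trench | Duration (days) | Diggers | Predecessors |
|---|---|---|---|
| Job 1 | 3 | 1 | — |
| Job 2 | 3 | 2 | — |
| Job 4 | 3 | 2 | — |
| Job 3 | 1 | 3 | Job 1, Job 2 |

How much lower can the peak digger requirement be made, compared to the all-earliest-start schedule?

2

Early-start peak: d1:5  d2:5  d3:5  d4:3  d5:0  d6:0  d7:0 ⇒ 5.
Leveled (Job 1@1, Job 2@1, Job 4@4, Job 3@7): d1:3  d2:3  d3:3  d4:2  d5:2  d6:2  d7:3 ⇒ 3.
Reduction 5 − 3 = 2.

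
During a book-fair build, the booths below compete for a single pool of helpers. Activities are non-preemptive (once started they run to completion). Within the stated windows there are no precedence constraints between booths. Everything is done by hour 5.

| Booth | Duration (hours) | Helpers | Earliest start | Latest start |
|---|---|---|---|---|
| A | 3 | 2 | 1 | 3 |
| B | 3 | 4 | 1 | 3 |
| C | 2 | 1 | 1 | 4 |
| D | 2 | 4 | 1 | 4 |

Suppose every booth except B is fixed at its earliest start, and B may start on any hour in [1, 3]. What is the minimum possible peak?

7

B@1: h1:11  h2:11  h3:6  h4:0  h5:0 → peak 11
B@2: h1:7  h2:11  h3:6  h4:4  h5:0 → peak 11
B@3: h1:7  h2:7  h3:6  h4:4  h5:4 → peak 7
Best is B@3, peak 7.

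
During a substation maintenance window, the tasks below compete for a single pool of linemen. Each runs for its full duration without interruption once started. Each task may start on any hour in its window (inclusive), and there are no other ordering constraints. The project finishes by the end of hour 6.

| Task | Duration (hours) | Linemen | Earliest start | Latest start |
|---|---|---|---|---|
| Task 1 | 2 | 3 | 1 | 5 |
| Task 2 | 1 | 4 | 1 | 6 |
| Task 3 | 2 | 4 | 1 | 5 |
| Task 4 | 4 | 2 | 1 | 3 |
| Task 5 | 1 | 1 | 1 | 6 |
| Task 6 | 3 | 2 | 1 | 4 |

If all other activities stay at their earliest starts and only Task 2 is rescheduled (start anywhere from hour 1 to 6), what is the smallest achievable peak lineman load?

Task 2@1: h1:16  h2:11  h3:4  h4:2  h5:0  h6:0 → peak 16
Task 2@2: h1:12  h2:15  h3:4  h4:2  h5:0  h6:0 → peak 15
Task 2@3: h1:12  h2:11  h3:8  h4:2  h5:0  h6:0 → peak 12
Task 2@4: h1:12  h2:11  h3:4  h4:6  h5:0  h6:0 → peak 12
Task 2@5: h1:12  h2:11  h3:4  h4:2  h5:4  h6:0 → peak 12
Task 2@6: h1:12  h2:11  h3:4  h4:2  h5:0  h6:4 → peak 12
Best is Task 2@3, peak 12.

12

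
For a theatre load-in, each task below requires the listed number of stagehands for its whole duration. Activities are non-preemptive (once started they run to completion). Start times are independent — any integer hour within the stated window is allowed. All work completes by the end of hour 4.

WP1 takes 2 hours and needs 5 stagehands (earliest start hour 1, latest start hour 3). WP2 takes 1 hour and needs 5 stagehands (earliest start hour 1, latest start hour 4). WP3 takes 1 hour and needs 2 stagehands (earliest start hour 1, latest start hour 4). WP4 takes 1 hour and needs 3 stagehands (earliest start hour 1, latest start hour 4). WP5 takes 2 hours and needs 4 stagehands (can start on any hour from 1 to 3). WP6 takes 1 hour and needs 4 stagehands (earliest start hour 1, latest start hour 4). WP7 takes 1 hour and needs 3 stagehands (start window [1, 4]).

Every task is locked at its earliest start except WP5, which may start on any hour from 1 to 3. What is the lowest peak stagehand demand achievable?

22

WP5@1: h1:26  h2:9  h3:0  h4:0 → peak 26
WP5@2: h1:22  h2:9  h3:4  h4:0 → peak 22
WP5@3: h1:22  h2:5  h3:4  h4:4 → peak 22
Best is WP5@2, peak 22.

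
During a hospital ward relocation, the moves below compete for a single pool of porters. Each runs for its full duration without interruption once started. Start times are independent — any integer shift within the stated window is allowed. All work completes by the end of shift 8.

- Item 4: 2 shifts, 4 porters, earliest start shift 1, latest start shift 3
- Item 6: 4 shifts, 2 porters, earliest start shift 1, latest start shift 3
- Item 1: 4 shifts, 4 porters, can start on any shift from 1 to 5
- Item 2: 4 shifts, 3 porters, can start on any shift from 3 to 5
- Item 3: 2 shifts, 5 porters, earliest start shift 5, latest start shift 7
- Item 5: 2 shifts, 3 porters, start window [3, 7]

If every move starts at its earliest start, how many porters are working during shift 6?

At early start, shift 6 has: Item 2, Item 3.
Demand: 3 + 5 = 8.

8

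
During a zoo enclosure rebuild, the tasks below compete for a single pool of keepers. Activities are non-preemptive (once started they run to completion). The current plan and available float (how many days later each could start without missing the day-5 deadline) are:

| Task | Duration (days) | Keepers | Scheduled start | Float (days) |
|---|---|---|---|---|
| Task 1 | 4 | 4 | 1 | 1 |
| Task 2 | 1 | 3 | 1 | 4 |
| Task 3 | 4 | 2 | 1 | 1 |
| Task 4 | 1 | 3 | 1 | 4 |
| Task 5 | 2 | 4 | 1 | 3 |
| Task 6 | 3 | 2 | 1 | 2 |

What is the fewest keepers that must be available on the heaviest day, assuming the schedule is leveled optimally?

Early-start (Task 1@1, Task 2@1, Task 3@1, Task 4@1, Task 5@1, Task 6@1) gives peak 18: d1:18  d2:12  d3:8  d4:6  d5:0.
Shift Task 3→2, Task 4→5, Task 5→4.
Schedule Task 1@1, Task 2@1, Task 3@2, Task 4@5, Task 5@4, Task 6@1: d1:9  d2:8  d3:8  d4:10  d5:9 — peak 10.

10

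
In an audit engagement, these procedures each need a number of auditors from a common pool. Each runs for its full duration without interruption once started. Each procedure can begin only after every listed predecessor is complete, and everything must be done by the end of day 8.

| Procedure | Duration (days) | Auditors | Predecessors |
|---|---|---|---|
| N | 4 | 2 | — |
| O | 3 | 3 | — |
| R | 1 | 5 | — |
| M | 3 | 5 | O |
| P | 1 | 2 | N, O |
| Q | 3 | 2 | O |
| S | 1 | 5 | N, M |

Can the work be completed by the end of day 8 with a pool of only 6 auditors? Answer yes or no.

no

Total auditor-days = 50; over 8 days the average is 50/8 > 6, so some day must exceed 6.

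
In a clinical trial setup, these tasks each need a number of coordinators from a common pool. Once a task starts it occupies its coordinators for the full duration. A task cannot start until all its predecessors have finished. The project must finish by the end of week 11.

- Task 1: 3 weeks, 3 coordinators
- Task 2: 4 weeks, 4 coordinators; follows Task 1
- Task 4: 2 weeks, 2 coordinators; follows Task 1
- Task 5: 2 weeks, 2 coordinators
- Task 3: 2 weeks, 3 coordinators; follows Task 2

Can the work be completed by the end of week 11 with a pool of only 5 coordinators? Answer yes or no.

yes

Schedule Task 1@1, Task 2@4, Task 4@8, Task 5@8, Task 3@10: w1:3  w2:3  w3:3  w4:4  w5:4  w6:4  w7:4  w8:4  w9:4  w10:3  w11:3 — peak 4 ≤ 5.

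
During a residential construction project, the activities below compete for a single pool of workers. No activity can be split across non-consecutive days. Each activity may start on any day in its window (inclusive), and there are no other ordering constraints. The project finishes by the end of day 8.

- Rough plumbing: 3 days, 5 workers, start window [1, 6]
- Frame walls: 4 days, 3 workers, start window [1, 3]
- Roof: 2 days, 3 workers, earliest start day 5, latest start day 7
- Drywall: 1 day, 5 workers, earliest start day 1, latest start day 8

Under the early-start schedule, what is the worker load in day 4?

At early start, day 4 has: Frame walls.
Demand: 3 = 3.

3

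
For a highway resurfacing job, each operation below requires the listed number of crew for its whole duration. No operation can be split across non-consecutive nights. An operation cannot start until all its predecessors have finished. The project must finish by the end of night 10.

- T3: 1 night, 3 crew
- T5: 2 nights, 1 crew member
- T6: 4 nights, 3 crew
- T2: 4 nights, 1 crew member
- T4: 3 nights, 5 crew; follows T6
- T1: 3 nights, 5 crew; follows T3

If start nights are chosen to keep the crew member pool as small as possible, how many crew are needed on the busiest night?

6

Early-start (T3@1, T5@1, T6@1, T2@1, T4@5, T1@2) gives peak 10: n1:8  n2:10  n3:9  n4:9  n5:5  n6:5  n7:5  n8:0  n9:0  n10:0.
Shift T5→2, T2→2, T1→8.
Schedule T3@1, T5@2, T6@1, T2@2, T4@5, T1@8: n1:6  n2:5  n3:5  n4:4  n5:6  n6:5  n7:5  n8:5  n9:5  n10:5 — peak 6.
Total crew member-nights = 51 over 10 nights ⇒ peak ≥ ⌈51/10⌉ = 6, so 6 is optimal.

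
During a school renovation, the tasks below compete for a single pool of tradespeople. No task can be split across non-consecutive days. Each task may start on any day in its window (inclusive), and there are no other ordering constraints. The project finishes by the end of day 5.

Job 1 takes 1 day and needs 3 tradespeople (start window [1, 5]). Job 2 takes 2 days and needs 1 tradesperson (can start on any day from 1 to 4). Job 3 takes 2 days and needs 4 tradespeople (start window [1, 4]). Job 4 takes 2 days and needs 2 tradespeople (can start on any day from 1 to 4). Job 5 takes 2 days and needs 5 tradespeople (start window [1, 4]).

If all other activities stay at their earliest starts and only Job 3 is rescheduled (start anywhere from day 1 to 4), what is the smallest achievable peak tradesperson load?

11

Job 3@1: d1:15  d2:12  d3:0  d4:0  d5:0 → peak 15
Job 3@2: d1:11  d2:12  d3:4  d4:0  d5:0 → peak 12
Job 3@3: d1:11  d2:8  d3:4  d4:4  d5:0 → peak 11
Job 3@4: d1:11  d2:8  d3:0  d4:4  d5:4 → peak 11
Best is Job 3@3, peak 11.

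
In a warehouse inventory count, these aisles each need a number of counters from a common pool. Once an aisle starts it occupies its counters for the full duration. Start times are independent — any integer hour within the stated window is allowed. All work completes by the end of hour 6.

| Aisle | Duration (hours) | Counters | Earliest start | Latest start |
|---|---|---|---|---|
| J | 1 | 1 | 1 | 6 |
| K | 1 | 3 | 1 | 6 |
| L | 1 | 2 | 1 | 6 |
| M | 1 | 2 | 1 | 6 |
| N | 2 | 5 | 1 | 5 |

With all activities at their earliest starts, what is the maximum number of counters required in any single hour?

Early-start schedule: J@1, K@1, L@1, M@1, N@1.
Load per hour: hour 1: 13, hour 2: 5, hour 3: 0, hour 4: 0, hour 5: 0, hour 6: 0.
Peak is 13.

13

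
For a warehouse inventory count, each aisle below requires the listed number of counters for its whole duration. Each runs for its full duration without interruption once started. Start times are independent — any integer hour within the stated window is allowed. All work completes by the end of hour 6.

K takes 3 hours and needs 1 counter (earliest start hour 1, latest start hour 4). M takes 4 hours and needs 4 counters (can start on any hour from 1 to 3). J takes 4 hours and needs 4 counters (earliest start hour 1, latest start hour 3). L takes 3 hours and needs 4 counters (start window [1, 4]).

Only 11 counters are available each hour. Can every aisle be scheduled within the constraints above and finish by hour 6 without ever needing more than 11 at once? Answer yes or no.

The minimum achievable peak is 12; 11 < 12, so no feasible schedule stays within the cap.

no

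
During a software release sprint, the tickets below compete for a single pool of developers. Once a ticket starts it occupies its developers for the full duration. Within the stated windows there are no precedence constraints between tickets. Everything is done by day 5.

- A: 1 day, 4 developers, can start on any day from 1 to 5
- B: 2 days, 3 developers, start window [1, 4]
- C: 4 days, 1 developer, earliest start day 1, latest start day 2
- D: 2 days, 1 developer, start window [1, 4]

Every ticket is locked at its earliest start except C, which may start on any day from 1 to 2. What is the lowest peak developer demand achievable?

C@1: d1:9  d2:5  d3:1  d4:1  d5:0 → peak 9
C@2: d1:8  d2:5  d3:1  d4:1  d5:1 → peak 8
Best is C@2, peak 8.

8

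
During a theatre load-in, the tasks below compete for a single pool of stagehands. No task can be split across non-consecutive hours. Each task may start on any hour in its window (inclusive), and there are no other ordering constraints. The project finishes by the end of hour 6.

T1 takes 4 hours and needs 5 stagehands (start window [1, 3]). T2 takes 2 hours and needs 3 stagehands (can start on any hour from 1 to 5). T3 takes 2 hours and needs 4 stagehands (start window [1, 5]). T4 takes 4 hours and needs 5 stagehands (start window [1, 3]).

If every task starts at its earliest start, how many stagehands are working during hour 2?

17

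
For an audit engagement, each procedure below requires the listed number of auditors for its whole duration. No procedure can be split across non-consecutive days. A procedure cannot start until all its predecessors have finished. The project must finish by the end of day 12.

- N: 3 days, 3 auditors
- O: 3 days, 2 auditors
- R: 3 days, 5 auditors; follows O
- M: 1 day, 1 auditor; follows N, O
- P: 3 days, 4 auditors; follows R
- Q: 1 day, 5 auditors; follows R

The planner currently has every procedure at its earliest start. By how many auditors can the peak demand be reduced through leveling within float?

Early-start peak: d1:5  d2:5  d3:5  d4:6  d5:5  d6:5  d7:9  d8:4  d9:4  d10:0  d11:0  d12:0 ⇒ 9.
Leveled (N@1, O@1, R@4, M@7, P@7, Q@10): d1:5  d2:5  d3:5  d4:5  d5:5  d6:5  d7:5  d8:4  d9:4  d10:5  d11:0  d12:0 ⇒ 5.
Reduction 9 − 5 = 4.

4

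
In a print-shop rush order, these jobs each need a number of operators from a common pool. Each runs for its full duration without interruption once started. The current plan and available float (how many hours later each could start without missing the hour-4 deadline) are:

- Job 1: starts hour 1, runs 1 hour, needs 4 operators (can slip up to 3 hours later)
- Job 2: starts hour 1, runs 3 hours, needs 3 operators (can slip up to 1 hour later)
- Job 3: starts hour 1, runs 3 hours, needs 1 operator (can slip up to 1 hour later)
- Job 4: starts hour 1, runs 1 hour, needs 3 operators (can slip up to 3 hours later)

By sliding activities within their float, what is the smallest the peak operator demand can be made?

Early-start (Job 1@1, Job 2@1, Job 3@1, Job 4@1) gives peak 11: h1:11  h2:4  h3:4  h4:0.
Shift Job 2→2, Job 4→4.
Schedule Job 1@1, Job 2@2, Job 3@1, Job 4@4: h1:5  h2:4  h3:4  h4:6 — peak 6.

6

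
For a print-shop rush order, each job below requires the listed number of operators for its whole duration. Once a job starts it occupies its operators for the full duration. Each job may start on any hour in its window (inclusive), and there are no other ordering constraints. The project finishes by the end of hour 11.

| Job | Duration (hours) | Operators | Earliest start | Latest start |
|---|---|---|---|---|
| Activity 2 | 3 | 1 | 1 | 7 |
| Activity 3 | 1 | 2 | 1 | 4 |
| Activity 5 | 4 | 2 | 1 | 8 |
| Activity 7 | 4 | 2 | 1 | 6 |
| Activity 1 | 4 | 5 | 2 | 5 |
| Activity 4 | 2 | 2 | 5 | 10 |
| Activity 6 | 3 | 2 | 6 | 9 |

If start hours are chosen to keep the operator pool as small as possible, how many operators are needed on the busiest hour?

6

Early-start (Activity 2@1, Activity 3@1, Activity 5@1, Activity 7@1, Activity 1@2, Activity 4@5, Activity 6@6) gives peak 10: h1:7  h2:10  h3:10  h4:9  h5:7  h6:4  h7:2  h8:2  h9:0  h10:0  h11:0.
Shift Activity 5→6, Activity 7→6, Activity 4→6, Activity 6→8.
Schedule Activity 2@1, Activity 3@1, Activity 5@6, Activity 7@6, Activity 1@2, Activity 4@6, Activity 6@8: h1:3  h2:6  h3:6  h4:5  h5:5  h6:6  h7:6  h8:6  h9:6  h10:2  h11:0 — peak 6.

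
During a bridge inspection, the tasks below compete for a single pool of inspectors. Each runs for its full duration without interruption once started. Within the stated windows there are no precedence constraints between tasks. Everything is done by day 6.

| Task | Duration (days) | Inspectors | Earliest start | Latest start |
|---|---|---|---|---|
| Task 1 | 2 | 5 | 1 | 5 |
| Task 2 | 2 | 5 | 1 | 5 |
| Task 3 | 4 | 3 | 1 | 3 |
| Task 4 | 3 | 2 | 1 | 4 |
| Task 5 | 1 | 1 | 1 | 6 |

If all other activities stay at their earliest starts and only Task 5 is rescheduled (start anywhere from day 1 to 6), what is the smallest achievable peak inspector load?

Task 5@1: d1:16  d2:15  d3:5  d4:3  d5:0  d6:0 → peak 16
Task 5@2: d1:15  d2:16  d3:5  d4:3  d5:0  d6:0 → peak 16
Task 5@3: d1:15  d2:15  d3:6  d4:3  d5:0  d6:0 → peak 15
Task 5@4: d1:15  d2:15  d3:5  d4:4  d5:0  d6:0 → peak 15
Task 5@5: d1:15  d2:15  d3:5  d4:3  d5:1  d6:0 → peak 15
Task 5@6: d1:15  d2:15  d3:5  d4:3  d5:0  d6:1 → peak 15
Best is Task 5@3, peak 15.

15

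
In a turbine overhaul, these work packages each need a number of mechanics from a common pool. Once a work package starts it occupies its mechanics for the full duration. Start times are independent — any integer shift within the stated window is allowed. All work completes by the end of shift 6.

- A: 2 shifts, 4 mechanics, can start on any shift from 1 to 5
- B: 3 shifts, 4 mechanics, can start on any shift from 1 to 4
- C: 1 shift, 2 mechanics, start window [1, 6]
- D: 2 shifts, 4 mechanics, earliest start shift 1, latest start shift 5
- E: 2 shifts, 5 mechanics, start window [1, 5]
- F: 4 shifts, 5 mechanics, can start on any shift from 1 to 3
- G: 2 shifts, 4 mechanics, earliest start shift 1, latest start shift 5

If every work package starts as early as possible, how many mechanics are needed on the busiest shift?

28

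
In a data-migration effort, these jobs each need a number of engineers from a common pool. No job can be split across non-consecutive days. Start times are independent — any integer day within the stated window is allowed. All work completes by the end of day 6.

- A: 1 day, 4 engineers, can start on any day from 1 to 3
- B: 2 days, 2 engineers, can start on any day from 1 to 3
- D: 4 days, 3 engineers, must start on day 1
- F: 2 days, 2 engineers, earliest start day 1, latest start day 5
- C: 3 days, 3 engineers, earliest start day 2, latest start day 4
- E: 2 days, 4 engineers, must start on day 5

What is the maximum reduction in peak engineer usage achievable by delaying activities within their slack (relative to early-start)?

4

Early-start peak: d1:11  d2:10  d3:6  d4:6  d5:4  d6:4 ⇒ 11.
Leveled (A@1, B@2, D@1, F@2, C@4, E@5): d1:7  d2:7  d3:7  d4:6  d5:7  d6:7 ⇒ 7.
Reduction 11 − 7 = 4.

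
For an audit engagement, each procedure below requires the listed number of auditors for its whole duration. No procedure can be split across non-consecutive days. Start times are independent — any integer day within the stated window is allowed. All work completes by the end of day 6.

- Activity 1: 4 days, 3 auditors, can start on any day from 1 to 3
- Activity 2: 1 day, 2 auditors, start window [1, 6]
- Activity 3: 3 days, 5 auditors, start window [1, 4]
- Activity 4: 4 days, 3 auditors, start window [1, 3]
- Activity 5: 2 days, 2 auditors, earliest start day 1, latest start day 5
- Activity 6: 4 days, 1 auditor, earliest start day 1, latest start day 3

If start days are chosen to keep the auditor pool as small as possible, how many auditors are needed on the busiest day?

Early-start (Activity 1@1, Activity 2@1, Activity 3@1, Activity 4@1, Activity 5@1, Activity 6@1) gives peak 16: d1:16  d2:14  d3:12  d4:7  d5:0  d6:0.
Shift Activity 4→2, Activity 5→4.
Schedule Activity 1@1, Activity 2@1, Activity 3@1, Activity 4@2, Activity 5@4, Activity 6@1: d1:11  d2:12  d3:12  d4:9  d5:5  d6:0 — peak 12.

12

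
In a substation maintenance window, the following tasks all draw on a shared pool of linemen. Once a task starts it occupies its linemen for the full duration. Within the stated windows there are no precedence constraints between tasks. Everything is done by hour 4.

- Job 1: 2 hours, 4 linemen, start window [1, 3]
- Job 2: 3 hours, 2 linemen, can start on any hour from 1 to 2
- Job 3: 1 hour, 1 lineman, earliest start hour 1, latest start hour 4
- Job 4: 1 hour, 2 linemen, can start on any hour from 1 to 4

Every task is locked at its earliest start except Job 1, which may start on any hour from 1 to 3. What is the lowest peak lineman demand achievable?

Job 1@1: h1:9  h2:6  h3:2  h4:0 → peak 9
Job 1@2: h1:5  h2:6  h3:6  h4:0 → peak 6
Job 1@3: h1:5  h2:2  h3:6  h4:4 → peak 6
Best is Job 1@2, peak 6.

6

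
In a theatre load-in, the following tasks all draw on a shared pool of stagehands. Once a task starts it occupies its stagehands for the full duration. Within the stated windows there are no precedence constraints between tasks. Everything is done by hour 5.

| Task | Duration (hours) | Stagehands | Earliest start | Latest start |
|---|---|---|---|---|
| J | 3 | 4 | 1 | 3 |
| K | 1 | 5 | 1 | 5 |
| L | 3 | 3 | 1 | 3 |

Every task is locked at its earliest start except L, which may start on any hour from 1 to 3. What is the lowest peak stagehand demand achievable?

9

L@1: h1:12  h2:7  h3:7  h4:0  h5:0 → peak 12
L@2: h1:9  h2:7  h3:7  h4:3  h5:0 → peak 9
L@3: h1:9  h2:4  h3:7  h4:3  h5:3 → peak 9
Best is L@2, peak 9.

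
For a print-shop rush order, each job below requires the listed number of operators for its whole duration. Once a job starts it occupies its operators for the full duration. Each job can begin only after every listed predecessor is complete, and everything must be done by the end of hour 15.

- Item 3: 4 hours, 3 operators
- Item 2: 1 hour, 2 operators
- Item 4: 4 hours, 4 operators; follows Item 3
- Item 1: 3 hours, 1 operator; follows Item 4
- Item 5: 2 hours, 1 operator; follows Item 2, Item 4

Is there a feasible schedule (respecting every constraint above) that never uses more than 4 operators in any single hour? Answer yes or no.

yes

Schedule Item 3@1, Item 2@5, Item 4@6, Item 1@10, Item 5@10: h1:3  h2:3  h3:3  h4:3  h5:2  h6:4  h7:4  h8:4  h9:4  h10:2  h11:2  h12:1  h13:0  h14:0  h15:0 — peak 4 ≤ 4.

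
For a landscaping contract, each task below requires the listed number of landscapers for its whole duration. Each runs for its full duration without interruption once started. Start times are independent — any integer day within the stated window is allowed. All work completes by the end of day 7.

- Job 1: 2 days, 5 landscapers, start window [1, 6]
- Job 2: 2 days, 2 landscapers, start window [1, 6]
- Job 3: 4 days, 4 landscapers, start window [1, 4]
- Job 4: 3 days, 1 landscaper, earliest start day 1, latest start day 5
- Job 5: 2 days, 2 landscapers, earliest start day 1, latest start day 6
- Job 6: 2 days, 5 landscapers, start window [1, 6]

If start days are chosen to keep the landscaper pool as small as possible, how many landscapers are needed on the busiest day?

Early-start (Job 1@1, Job 2@1, Job 3@1, Job 4@1, Job 5@1, Job 6@1) gives peak 19: d1:19  d2:19  d3:5  d4:4  d5:0  d6:0  d7:0.
Shift Job 3→3, Job 5→3, Job 6→5.
Schedule Job 1@1, Job 2@1, Job 3@3, Job 4@1, Job 5@3, Job 6@5: d1:8  d2:8  d3:7  d4:6  d5:9  d6:9  d7:0 — peak 9.

9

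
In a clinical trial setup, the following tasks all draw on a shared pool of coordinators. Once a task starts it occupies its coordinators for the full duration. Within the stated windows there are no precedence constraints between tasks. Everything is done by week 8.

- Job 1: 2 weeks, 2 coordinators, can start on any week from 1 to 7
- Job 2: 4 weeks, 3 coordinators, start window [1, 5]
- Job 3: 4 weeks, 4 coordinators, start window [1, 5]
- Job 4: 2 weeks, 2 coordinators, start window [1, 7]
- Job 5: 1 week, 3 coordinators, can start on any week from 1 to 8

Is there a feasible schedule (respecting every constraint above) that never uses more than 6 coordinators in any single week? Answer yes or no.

Schedule Job 1@1, Job 2@1, Job 3@5, Job 4@4, Job 5@3: w1:5  w2:5  w3:6  w4:5  w5:6  w6:4  w7:4  w8:4 — peak 6 ≤ 6.

yes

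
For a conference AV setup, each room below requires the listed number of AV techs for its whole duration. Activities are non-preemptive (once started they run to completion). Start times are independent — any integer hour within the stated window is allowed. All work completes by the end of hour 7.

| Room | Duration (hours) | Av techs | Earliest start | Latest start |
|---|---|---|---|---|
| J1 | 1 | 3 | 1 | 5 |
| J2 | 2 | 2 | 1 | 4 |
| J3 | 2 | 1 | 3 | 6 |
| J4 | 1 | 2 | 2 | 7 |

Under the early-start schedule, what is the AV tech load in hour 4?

1

At early start, hour 4 has: J3.
Demand: 1 = 1.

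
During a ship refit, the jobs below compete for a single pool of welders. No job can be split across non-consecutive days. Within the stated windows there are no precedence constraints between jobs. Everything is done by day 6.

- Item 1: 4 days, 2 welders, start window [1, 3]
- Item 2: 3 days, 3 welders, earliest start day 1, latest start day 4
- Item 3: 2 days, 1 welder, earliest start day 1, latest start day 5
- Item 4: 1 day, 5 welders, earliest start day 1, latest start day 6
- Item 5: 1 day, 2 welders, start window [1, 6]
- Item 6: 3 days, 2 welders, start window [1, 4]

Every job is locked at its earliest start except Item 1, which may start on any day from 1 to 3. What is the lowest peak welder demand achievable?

Item 1@1: d1:15  d2:8  d3:7  d4:2  d5:0  d6:0 → peak 15
Item 1@2: d1:13  d2:8  d3:7  d4:2  d5:2  d6:0 → peak 13
Item 1@3: d1:13  d2:6  d3:7  d4:2  d5:2  d6:2 → peak 13
Best is Item 1@2, peak 13.

13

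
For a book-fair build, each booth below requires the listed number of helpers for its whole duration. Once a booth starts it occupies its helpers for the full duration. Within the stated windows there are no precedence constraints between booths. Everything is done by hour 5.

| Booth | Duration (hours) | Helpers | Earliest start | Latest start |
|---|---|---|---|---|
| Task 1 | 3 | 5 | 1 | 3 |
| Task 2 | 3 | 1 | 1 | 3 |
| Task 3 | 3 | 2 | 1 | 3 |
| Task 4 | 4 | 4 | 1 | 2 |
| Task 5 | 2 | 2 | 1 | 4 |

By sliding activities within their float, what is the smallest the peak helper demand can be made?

Early-start (Task 1@1, Task 2@1, Task 3@1, Task 4@1, Task 5@1) gives peak 14: h1:14  h2:14  h3:12  h4:4  h5:0.
Shift Task 5→4.
Schedule Task 1@1, Task 2@1, Task 3@1, Task 4@1, Task 5@4: h1:12  h2:12  h3:12  h4:6  h5:2 — peak 12.

12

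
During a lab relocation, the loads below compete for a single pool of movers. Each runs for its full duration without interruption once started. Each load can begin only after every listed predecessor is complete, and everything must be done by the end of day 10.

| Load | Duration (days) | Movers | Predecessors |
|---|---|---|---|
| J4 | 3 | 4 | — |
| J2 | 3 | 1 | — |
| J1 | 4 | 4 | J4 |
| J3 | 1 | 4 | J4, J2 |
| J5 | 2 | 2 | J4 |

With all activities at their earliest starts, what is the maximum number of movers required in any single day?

10

Early-start schedule: J4@1, J2@1, J1@4, J3@4, J5@4.
Load per day: day 1: 5, day 2: 5, day 3: 5, day 4: 10, day 5: 6, day 6: 4, day 7: 4, day 8: 0, day 9: 0, day 10: 0.
Peak is 10.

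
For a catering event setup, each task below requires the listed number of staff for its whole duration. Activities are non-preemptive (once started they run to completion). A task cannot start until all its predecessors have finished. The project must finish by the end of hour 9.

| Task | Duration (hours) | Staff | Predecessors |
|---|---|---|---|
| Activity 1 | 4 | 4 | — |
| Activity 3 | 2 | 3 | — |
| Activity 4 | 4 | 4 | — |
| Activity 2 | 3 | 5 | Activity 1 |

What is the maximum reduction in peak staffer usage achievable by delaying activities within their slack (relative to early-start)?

Early-start peak: h1:11  h2:11  h3:8  h4:8  h5:5  h6:5  h7:5  h8:0  h9:0 ⇒ 11.
Leveled (Activity 1@1, Activity 3@1, Activity 4@3, Activity 2@7): h1:7  h2:7  h3:8  h4:8  h5:4  h6:4  h7:5  h8:5  h9:5 ⇒ 8.
Reduction 11 − 8 = 3.

3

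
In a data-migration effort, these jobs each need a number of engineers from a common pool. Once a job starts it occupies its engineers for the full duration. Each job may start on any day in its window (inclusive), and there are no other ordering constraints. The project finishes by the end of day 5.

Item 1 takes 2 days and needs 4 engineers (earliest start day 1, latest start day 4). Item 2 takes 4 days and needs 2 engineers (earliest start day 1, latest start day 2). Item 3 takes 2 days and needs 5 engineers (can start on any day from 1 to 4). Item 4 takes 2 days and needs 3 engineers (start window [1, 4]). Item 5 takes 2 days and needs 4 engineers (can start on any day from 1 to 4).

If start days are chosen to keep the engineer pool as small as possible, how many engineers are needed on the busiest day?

Early-start (Item 1@1, Item 2@1, Item 3@1, Item 4@1, Item 5@1) gives peak 18: d1:18  d2:18  d3:2  d4:2  d5:0.
Shift Item 3→3, Item 4→3.
Schedule Item 1@1, Item 2@1, Item 3@3, Item 4@3, Item 5@1: d1:10  d2:10  d3:10  d4:10  d5:0 — peak 10.

10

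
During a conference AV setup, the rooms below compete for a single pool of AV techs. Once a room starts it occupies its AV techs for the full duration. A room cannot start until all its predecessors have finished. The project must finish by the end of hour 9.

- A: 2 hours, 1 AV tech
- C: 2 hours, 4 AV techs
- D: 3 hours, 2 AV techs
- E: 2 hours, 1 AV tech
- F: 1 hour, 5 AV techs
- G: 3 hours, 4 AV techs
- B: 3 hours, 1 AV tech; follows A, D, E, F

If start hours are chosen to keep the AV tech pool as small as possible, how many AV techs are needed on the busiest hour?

Early-start (A@1, C@1, D@1, E@1, F@1, G@1, B@4) gives peak 17: h1:17  h2:12  h3:6  h4:1  h5:1  h6:1  h7:0  h8:0  h9:0.
Shift D→3, E→3, F→6, G→7, B→7.
Schedule A@1, C@1, D@3, E@3, F@6, G@7, B@7: h1:5  h2:5  h3:3  h4:3  h5:2  h6:5  h7:5  h8:5  h9:5 — peak 5.
Total AV tech-hours = 38 over 9 hours ⇒ peak ≥ ⌈38/9⌉ = 5, so 5 is optimal.

5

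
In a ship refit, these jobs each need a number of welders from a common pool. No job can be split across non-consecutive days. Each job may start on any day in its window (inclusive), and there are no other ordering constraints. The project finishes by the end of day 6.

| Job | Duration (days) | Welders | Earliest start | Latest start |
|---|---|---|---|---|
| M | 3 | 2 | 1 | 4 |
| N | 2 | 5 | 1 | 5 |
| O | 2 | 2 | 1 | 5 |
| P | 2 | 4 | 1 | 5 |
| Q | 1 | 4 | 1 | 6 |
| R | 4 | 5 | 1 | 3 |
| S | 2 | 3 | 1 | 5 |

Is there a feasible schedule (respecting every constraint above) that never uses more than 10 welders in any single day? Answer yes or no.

yes

Schedule M@2, N@5, O@1, P@1, Q@1, R@3, S@3: d1:10  d2:8  d3:10  d4:10  d5:10  d6:10 — peak 10 ≤ 10.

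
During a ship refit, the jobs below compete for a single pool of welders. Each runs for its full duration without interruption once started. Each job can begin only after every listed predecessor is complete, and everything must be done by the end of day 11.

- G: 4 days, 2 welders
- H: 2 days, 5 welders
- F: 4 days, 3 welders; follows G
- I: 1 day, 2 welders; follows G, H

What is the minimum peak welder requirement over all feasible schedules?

5

Early-start (G@1, H@1, F@5, I@5) gives peak 7: d1:7  d2:7  d3:2  d4:2  d5:5  d6:3  d7:3  d8:3  d9:0  d10:0  d11:0.
Shift H→5, F→7, I→7.
Schedule G@1, H@5, F@7, I@7: d1:2  d2:2  d3:2  d4:2  d5:5  d6:5  d7:5  d8:3  d9:3  d10:3  d11:0 — peak 5.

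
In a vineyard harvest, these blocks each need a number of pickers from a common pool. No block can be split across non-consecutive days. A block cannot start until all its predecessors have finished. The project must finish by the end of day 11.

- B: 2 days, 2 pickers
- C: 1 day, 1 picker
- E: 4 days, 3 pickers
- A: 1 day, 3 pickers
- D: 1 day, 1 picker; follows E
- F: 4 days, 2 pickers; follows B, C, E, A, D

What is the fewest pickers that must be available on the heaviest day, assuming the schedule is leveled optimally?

3

Early-start (B@1, C@1, E@1, A@1, D@5, F@6) gives peak 9: d1:9  d2:5  d3:3  d4:3  d5:1  d6:2  d7:2  d8:2  d9:2  d10:0  d11:0.
Shift B→5, C→5, A→7, D→6, F→8.
Schedule B@5, C@5, E@1, A@7, D@6, F@8: d1:3  d2:3  d3:3  d4:3  d5:3  d6:3  d7:3  d8:2  d9:2  d10:2  d11:2 — peak 3.
Total picker-days = 29 over 11 days ⇒ peak ≥ ⌈29/11⌉ = 3, so 3 is optimal.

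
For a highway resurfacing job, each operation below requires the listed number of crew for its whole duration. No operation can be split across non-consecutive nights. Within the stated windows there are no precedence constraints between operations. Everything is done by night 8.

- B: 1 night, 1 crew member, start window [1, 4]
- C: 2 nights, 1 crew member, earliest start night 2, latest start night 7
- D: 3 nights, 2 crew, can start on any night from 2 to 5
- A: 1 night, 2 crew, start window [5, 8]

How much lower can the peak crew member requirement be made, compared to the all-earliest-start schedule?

1

Early-start peak: n1:1  n2:3  n3:3  n4:2  n5:2  n6:0  n7:0  n8:0 ⇒ 3.
Leveled (B@1, C@2, D@4, A@7): n1:1  n2:1  n3:1  n4:2  n5:2  n6:2  n7:2  n8:0 ⇒ 2.
Reduction 3 − 2 = 1.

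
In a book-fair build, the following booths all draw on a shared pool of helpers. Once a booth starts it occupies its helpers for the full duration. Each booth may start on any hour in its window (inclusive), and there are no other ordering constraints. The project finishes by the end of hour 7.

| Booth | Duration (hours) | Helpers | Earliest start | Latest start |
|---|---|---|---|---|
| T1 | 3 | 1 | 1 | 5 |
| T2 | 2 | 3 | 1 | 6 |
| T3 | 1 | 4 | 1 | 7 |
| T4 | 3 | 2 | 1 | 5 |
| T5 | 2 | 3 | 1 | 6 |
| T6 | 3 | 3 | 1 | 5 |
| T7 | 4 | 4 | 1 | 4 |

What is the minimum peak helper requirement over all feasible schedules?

Early-start (T1@1, T2@1, T3@1, T4@1, T5@1, T6@1, T7@1) gives peak 20: h1:20  h2:16  h3:10  h4:4  h5:0  h6:0  h7:0.
Shift T3→4, T4→5, T5→5, T6→5.
Schedule T1@1, T2@1, T3@4, T4@5, T5@5, T6@5, T7@1: h1:8  h2:8  h3:5  h4:8  h5:8  h6:8  h7:5 — peak 8.
Total helper-hours = 50 over 7 hours ⇒ peak ≥ ⌈50/7⌉ = 8, so 8 is optimal.

8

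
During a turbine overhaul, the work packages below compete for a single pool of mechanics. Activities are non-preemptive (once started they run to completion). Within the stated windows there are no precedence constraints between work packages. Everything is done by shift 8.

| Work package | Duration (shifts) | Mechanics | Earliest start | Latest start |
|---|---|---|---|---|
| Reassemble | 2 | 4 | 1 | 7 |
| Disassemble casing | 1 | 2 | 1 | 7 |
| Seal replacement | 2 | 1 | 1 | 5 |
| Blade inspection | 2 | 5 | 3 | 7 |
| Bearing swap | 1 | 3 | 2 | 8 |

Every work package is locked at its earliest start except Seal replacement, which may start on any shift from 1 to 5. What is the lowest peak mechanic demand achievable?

Seal replacement@1: s1:7  s2:8  s3:5  s4:5  s5:0  s6:0  s7:0  s8:0 → peak 8
Seal replacement@2: s1:6  s2:8  s3:6  s4:5  s5:0  s6:0  s7:0  s8:0 → peak 8
Seal replacement@3: s1:6  s2:7  s3:6  s4:6  s5:0  s6:0  s7:0  s8:0 → peak 7
Seal replacement@4: s1:6  s2:7  s3:5  s4:6  s5:1  s6:0  s7:0  s8:0 → peak 7
Seal replacement@5: s1:6  s2:7  s3:5  s4:5  s5:1  s6:1  s7:0  s8:0 → peak 7
Best is Seal replacement@3, peak 7.

7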